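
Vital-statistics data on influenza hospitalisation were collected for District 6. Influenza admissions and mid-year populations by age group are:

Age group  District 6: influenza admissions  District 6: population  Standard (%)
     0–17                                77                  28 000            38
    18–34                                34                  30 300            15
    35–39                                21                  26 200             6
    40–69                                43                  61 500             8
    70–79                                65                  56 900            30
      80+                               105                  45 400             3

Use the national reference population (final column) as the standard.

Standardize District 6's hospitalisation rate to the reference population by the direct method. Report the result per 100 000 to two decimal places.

172.94

Age-specific rates per 100 000 for District 6: 275.00, 112.21, 80.15, 69.92, 114.24, 231.28.
Standard weights: 0.38, 0.15, 0.06, 0.08, 0.30, 0.03.
Standardized rate: 0.3800×275.00 + 0.1500×112.21 + 0.0600×80.15 + 0.0800×69.92 + 0.3000×114.24 + 0.0300×231.28 = 172.9433 per 100 000.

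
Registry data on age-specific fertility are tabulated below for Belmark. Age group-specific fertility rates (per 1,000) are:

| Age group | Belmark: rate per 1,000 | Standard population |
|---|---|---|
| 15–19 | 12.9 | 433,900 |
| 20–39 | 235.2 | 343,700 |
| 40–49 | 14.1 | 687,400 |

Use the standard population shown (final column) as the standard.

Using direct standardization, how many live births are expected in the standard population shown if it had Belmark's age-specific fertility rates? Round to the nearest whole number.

Expected live births = Σ (standard pop × age-specific rate ÷ 1,000)
= 433,900×12.9/1,000 + 343,700×235.2/1,000 + 687,400×14.1/1,000
= 5597.31 + 80838.24 + 9692.34 = 96127.89.

96128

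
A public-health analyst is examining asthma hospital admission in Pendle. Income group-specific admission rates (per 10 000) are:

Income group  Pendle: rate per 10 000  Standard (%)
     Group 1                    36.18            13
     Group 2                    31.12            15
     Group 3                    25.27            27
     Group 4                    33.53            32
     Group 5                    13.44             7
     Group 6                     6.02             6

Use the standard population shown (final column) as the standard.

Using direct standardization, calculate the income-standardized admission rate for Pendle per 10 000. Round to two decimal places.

Standard weights: 0.13, 0.15, 0.27, 0.32, 0.07, 0.06.
Standardized rate: 0.1300×36.18 + 0.1500×31.12 + 0.2700×25.27 + 0.3200×33.53 + 0.0700×13.44 + 0.0600×6.02 = 28.2259 per 10 000.

28.23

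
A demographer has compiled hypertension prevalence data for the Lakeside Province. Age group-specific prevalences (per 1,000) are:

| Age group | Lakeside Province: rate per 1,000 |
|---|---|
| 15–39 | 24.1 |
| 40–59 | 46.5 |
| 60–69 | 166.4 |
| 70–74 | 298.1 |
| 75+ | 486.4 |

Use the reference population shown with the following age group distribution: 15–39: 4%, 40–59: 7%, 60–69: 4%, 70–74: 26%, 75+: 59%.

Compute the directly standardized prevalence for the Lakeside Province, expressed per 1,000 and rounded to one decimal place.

375.4

Standard weights: 0.04, 0.07, 0.04, 0.26, 0.59.
Standardized rate: 0.0400×24.1 + 0.0700×46.5 + 0.0400×166.4 + 0.2600×298.1 + 0.5900×486.4 = 375.3570 per 1,000.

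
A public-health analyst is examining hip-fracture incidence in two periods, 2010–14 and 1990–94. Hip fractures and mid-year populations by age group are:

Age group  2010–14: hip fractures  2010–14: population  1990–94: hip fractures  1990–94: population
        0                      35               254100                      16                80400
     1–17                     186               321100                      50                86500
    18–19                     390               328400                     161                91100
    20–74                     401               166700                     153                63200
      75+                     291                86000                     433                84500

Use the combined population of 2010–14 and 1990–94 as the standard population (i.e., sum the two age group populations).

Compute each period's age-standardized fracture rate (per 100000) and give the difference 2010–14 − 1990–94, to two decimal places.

Age-specific rates per 100000 for 2010–14: 13.77, 57.93, 118.76, 240.55, 338.37.
For 1990–94: 19.90, 57.80, 176.73, 242.09, 512.43.
Combined standard total = 1562000; weights = 0.2141, 0.2609, 0.2686, 0.1472, 0.1092.
2010–14: 0.2141×13.77 + 0.2609×57.93 + 0.2686×118.76 + 0.1472×240.55 + 0.1092×338.37 = 122.2997 per 100000.
1990–94: 0.2141×19.90 + 0.2609×57.80 + 0.2686×176.73 + 0.1472×242.09 + 0.1092×512.43 = 158.3739 per 100000.
Difference = 122.2997 − 158.3739 = -36.0741.

-36.07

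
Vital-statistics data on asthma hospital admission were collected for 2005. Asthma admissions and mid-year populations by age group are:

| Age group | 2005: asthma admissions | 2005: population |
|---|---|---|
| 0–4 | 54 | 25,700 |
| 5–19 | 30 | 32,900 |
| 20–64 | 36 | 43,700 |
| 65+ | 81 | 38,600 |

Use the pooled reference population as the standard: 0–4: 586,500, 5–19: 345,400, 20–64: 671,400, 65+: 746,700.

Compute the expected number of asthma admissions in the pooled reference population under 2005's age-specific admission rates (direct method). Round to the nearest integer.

3667

Age-specific rates per 10,000 for 2005: 21.01, 9.12, 8.24, 20.98.
Expected asthma admissions = Σ (standard pop × age-specific rate ÷ 10,000)
= 586,500×21.01/10,000 + 345,400×9.12/10,000 + 671,400×8.24/10,000 + 746,700×20.98/10,000
= 1232.33 + 314.95 + 553.10 + 1566.91 = 3667.30.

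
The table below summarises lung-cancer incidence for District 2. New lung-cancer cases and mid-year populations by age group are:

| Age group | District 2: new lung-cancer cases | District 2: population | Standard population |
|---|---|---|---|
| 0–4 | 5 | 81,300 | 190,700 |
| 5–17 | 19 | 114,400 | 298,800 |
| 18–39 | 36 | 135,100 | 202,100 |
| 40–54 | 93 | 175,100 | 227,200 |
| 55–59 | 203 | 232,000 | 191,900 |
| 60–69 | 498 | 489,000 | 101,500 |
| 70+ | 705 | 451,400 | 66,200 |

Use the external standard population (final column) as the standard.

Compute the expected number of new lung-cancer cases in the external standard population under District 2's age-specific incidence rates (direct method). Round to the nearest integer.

611

Age-specific rates per 100,000 for District 2: 6.15, 16.61, 26.65, 53.11, 87.50, 101.84, 156.18.
Expected new lung-cancer cases = Σ (standard pop × age-specific rate ÷ 100,000)
= 190,700×6.15/100,000 + 298,800×16.61/100,000 + 202,100×26.65/100,000 + 227,200×53.11/100,000 + 191,900×87.50/100,000 + 101,500×101.84/100,000 + 66,200×156.18/100,000
= 11.73 + 49.63 + 53.85 + 120.67 + 167.91 + 103.37 + 103.39 = 610.55.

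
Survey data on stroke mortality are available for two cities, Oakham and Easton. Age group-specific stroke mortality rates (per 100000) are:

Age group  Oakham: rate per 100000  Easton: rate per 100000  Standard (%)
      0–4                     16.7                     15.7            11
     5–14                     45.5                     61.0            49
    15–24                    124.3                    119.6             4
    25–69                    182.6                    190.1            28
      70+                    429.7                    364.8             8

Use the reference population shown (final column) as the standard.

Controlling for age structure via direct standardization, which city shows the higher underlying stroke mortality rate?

Easton

Standard weights: 0.11, 0.49, 0.04, 0.28, 0.08.
Oakham: 0.1100×16.7 + 0.4900×45.5 + 0.0400×124.3 + 0.2800×182.6 + 0.0800×429.7 = 114.6080 per 100000.
Easton: 0.1100×15.7 + 0.4900×61.0 + 0.0400×119.6 + 0.2800×190.1 + 0.0800×364.8 = 118.8130 per 100000.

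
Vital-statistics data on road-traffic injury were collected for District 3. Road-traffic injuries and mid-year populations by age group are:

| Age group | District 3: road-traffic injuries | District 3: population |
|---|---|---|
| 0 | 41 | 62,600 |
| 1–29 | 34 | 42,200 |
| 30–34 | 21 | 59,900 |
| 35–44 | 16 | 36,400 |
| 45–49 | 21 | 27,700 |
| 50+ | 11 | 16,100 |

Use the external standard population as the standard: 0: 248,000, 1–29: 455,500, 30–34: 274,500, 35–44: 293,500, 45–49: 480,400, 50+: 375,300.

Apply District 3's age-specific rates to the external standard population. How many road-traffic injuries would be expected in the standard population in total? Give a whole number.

1375

Age-specific rates per 100,000 for District 3: 65.50, 80.57, 35.06, 43.96, 75.81, 68.32.
Expected road-traffic injuries = Σ (standard pop × age-specific rate ÷ 100,000)
= 248,000×65.50/100,000 + 455,500×80.57/100,000 + 274,500×35.06/100,000 + 293,500×43.96/100,000 + 480,400×75.81/100,000 + 375,300×68.32/100,000
= 162.43 + 366.99 + 96.24 + 129.01 + 364.20 + 256.42 = 1375.28.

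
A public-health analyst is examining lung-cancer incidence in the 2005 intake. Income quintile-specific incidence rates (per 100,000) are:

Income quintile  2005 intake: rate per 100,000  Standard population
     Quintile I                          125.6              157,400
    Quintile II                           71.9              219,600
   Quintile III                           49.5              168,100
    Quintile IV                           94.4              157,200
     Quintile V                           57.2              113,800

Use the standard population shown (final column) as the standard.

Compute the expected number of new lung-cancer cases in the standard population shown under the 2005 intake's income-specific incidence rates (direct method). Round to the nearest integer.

Expected new lung-cancer cases = Σ (standard pop × income-specific rate ÷ 100,000)
= 157,400×125.6/100,000 + 219,600×71.9/100,000 + 168,100×49.5/100,000 + 157,200×94.4/100,000 + 113,800×57.2/100,000
= 197.69 + 157.89 + 83.21 + 148.40 + 65.09 = 652.29.

652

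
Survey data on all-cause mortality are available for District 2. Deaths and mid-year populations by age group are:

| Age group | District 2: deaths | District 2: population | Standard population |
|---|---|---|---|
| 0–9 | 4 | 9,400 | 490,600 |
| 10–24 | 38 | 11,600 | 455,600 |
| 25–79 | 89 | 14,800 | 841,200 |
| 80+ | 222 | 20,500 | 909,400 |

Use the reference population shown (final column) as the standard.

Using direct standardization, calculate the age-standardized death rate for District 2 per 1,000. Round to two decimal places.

6.16

Age-specific rates per 1,000 for District 2: 0.426, 3.276, 6.014, 10.829.
Standard total = 2,696,800; weights = 0.1819, 0.1689, 0.3119, 0.3372.
Standardized rate: 0.1819×0.426 + 0.1689×3.276 + 0.3119×6.014 + 0.3372×10.829 = 6.1584 per 1,000.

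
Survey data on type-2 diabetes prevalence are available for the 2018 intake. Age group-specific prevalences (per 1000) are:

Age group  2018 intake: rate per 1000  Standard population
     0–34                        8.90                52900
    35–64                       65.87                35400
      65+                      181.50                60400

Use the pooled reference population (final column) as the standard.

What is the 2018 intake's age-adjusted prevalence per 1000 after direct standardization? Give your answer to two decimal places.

92.57

Standard total = 148700; weights = 0.3557, 0.2381, 0.4062.
Standardized rate: 0.3557×8.90 + 0.2381×65.87 + 0.4062×181.50 = 92.5703 per 1000.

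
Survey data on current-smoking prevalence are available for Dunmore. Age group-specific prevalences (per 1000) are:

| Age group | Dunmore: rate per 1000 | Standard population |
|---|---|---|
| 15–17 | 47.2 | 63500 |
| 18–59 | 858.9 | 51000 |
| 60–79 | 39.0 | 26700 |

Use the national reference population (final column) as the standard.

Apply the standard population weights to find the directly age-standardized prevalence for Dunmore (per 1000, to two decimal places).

338.83

Standard total = 141200; weights = 0.4497, 0.3612, 0.1891.
Standardized rate: 0.4497×47.2 + 0.3612×858.9 + 0.1891×39.0 = 338.8272 per 1000.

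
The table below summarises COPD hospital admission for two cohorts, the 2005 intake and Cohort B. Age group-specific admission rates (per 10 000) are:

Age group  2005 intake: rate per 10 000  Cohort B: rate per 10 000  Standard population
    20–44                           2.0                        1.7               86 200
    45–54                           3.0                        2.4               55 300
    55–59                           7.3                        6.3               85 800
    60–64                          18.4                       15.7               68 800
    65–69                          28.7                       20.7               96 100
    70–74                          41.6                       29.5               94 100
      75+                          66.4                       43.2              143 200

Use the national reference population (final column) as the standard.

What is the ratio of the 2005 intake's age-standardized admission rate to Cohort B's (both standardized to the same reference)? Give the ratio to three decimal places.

1.433

Standard total = 629 500; weights = 0.1369, 0.0878, 0.1363, 0.1093, 0.1527, 0.1495, 0.2275.
The 2005 intake: 0.1369×2.0 + 0.0878×3.0 + 0.1363×7.3 + 0.1093×18.4 + 0.1527×28.7 + 0.1495×41.6 + 0.2275×66.4 = 29.2481 per 10 000.
Cohort B: 0.1369×1.7 + 0.0878×2.4 + 0.1363×6.3 + 0.1093×15.7 + 0.1527×20.7 + 0.1495×29.5 + 0.2275×43.2 = 20.4153 per 10 000.
Ratio = 29.2481 ÷ 20.4153 = 1.43266.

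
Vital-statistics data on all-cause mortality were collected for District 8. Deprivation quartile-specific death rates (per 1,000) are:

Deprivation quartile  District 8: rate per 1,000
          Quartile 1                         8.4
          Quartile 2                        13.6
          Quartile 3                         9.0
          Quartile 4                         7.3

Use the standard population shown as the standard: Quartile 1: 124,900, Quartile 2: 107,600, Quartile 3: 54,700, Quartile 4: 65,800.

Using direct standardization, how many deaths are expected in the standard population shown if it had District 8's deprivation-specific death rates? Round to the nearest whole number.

Expected deaths = Σ (standard pop × deprivation-specific rate ÷ 1,000)
= 124,900×8.4/1,000 + 107,600×13.6/1,000 + 54,700×9.0/1,000 + 65,800×7.3/1,000
= 1049.16 + 1463.36 + 492.30 + 480.34 = 3485.16.

3485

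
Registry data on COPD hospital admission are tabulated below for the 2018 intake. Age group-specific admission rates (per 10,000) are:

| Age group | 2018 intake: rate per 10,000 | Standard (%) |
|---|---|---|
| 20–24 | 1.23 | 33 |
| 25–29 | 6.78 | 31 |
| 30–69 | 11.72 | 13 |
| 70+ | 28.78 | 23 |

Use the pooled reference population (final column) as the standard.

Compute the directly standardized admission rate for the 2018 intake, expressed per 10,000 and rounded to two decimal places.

Standard weights: 0.33, 0.31, 0.13, 0.23.
Standardized rate: 0.3300×1.23 + 0.3100×6.78 + 0.1300×11.72 + 0.2300×28.78 = 10.6507 per 10,000.

10.65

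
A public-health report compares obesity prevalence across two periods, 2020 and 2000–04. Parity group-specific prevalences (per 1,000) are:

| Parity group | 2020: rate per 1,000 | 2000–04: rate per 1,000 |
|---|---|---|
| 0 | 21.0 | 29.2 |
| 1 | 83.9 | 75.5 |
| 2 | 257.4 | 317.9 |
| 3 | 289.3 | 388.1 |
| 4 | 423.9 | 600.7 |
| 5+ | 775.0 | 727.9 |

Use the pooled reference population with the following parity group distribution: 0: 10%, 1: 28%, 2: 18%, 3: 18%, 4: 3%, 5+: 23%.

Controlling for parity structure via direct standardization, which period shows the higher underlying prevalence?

Standard weights: 0.10, 0.28, 0.18, 0.18, 0.03, 0.23.
2020: 0.1000×21.0 + 0.2800×83.9 + 0.1800×257.4 + 0.1800×289.3 + 0.0300×423.9 + 0.2300×775.0 = 314.9650 per 1,000.
2000–04: 0.1000×29.2 + 0.2800×75.5 + 0.1800×317.9 + 0.1800×388.1 + 0.0300×600.7 + 0.2300×727.9 = 336.5780 per 1,000.

2000–04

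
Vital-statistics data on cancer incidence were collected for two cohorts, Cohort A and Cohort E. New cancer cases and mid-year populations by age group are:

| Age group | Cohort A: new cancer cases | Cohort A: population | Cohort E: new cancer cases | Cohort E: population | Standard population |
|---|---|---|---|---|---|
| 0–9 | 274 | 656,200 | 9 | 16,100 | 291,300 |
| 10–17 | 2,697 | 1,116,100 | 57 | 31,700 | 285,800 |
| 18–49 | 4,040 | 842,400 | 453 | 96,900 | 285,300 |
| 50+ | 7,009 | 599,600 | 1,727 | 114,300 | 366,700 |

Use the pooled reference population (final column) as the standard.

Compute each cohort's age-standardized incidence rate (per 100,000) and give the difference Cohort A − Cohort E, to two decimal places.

-88.20

Age-specific rates per 100,000 for Cohort A: 41.76, 241.65, 479.58, 1168.95.
For Cohort E: 55.90, 179.81, 467.49, 1510.94.
Standard total = 1,229,100; weights = 0.2370, 0.2325, 0.2321, 0.2983.
Cohort A: 0.2370×41.76 + 0.2325×241.65 + 0.2321×479.58 + 0.2983×1168.95 = 526.1596 per 100,000.
Cohort E: 0.2370×55.90 + 0.2325×179.81 + 0.2321×467.49 + 0.2983×1510.94 = 614.3598 per 100,000.
Difference = 526.1596 − 614.3598 = -88.2001.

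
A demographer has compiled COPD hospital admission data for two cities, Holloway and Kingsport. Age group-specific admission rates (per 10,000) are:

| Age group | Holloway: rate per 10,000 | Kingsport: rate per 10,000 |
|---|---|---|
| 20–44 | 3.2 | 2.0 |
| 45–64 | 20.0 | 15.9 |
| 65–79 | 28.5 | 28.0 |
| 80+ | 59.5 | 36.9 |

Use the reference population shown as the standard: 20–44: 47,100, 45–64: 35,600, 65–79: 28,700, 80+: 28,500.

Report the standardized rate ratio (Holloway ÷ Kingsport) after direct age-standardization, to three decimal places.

1.342

Standard total = 139,900; weights = 0.3367, 0.2545, 0.2051, 0.2037.
Holloway: 0.3367×3.2 + 0.2545×20.0 + 0.2051×28.5 + 0.2037×59.5 = 24.1345 per 10,000.
Kingsport: 0.3367×2.0 + 0.2545×15.9 + 0.2051×28.0 + 0.2037×36.9 = 17.9806 per 10,000.
Ratio = 24.1345 ÷ 17.9806 = 1.34225.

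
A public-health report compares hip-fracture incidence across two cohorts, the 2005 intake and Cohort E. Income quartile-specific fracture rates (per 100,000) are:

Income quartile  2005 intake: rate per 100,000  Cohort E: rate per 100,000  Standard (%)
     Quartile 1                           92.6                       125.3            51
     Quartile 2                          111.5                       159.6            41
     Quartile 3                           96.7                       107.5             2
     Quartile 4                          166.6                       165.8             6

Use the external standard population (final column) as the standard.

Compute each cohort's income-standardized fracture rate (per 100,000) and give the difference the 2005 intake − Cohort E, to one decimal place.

Standard weights: 0.51, 0.41, 0.02, 0.06.
The 2005 intake: 0.5100×92.6 + 0.4100×111.5 + 0.0200×96.7 + 0.0600×166.6 = 104.8710 per 100,000.
Cohort E: 0.5100×125.3 + 0.4100×159.6 + 0.0200×107.5 + 0.0600×165.8 = 141.4370 per 100,000.
Difference = 104.8710 − 141.4370 = -36.5660.

-36.6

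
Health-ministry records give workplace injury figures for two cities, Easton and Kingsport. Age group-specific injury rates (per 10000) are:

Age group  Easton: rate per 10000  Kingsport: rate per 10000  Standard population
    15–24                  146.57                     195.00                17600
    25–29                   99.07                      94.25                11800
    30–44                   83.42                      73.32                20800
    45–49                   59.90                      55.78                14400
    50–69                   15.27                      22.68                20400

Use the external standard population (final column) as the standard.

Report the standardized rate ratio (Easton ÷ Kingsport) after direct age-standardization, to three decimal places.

Standard total = 85000; weights = 0.2071, 0.1388, 0.2447, 0.1694, 0.2400.
Easton: 0.2071×146.57 + 0.1388×99.07 + 0.2447×83.42 + 0.1694×59.90 + 0.2400×15.27 = 78.3278 per 10000.
Kingsport: 0.2071×195.00 + 0.1388×94.25 + 0.2447×73.32 + 0.1694×55.78 + 0.2400×22.68 = 86.2954 per 10000.
Ratio = 78.3278 ÷ 86.2954 = 0.90767.

0.908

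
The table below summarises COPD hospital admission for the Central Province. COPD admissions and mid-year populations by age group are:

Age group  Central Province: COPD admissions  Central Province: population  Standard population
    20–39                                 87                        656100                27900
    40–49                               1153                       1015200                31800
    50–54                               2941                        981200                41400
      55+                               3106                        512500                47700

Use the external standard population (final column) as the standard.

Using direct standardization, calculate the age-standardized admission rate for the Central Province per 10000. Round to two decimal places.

Age-specific rates per 10000 for the Central Province: 1.33, 11.36, 29.97, 60.60.
Standard total = 148800; weights = 0.1875, 0.2137, 0.2782, 0.3206.
Standardized rate: 0.1875×1.33 + 0.2137×11.36 + 0.2782×29.97 + 0.3206×60.60 = 30.4430 per 10000.

30.44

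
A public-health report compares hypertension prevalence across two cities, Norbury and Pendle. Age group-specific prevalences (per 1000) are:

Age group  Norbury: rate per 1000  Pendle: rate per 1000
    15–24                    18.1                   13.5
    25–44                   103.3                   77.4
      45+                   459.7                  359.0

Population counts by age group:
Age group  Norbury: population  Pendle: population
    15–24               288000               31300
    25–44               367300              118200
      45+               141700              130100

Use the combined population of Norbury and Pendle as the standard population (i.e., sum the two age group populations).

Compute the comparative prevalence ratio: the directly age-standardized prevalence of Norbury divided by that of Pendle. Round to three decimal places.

1.297

Combined standard total = 1076600; weights = 0.2966, 0.4510, 0.2525.
Norbury: 0.2966×18.1 + 0.4510×103.3 + 0.2525×459.7 = 168.0085 per 1000.
Pendle: 0.2966×13.5 + 0.4510×77.4 + 0.2525×359.0 = 129.5416 per 1000.
Ratio = 168.0085 ÷ 129.5416 = 1.29695.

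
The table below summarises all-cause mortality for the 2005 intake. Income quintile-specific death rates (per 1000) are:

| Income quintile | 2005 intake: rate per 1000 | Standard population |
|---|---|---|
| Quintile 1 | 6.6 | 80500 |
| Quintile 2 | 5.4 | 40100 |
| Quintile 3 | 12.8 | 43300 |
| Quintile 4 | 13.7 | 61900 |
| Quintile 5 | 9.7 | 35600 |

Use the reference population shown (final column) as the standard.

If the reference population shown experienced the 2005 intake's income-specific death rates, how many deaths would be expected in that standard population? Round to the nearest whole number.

Expected deaths = Σ (standard pop × income-specific rate ÷ 1000)
= 80500×6.6/1000 + 40100×5.4/1000 + 43300×12.8/1000 + 61900×13.7/1000 + 35600×9.7/1000
= 531.30 + 216.54 + 554.24 + 848.03 + 345.32 = 2495.43.

2495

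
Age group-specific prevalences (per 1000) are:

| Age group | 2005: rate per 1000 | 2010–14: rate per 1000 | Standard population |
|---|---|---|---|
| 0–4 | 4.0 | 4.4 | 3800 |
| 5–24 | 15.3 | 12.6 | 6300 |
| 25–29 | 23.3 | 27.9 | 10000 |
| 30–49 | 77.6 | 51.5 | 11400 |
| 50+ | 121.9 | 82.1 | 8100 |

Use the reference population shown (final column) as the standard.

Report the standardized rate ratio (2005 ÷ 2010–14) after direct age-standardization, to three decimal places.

1.362

Standard total = 39600; weights = 0.0960, 0.1591, 0.2525, 0.2879, 0.2045.
2005: 0.0960×4.0 + 0.1591×15.3 + 0.2525×23.3 + 0.2879×77.6 + 0.2045×121.9 = 55.9753 per 1000.
2010–14: 0.0960×4.4 + 0.1591×12.6 + 0.2525×27.9 + 0.2879×51.5 + 0.2045×82.1 = 41.0912 per 1000.
Ratio = 55.9753 ÷ 41.0912 = 1.36222.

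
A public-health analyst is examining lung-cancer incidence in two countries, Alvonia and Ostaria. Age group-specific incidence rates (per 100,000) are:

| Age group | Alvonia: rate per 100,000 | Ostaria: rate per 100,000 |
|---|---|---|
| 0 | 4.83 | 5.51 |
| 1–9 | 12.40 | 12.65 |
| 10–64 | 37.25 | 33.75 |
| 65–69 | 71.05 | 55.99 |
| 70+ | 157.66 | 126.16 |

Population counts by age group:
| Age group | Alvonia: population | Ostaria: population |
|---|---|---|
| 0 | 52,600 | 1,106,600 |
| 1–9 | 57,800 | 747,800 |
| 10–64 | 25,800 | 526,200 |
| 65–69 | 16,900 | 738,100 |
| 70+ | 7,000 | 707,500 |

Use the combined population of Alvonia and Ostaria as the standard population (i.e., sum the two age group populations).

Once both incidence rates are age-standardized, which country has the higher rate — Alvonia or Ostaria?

Alvonia

Combined standard total = 3,986,300; weights = 0.2908, 0.2021, 0.1385, 0.1894, 0.1792.
Alvonia: 0.2908×4.83 + 0.2021×12.40 + 0.1385×37.25 + 0.1894×71.05 + 0.1792×157.66 = 50.7842 per 100,000.
Ostaria: 0.2908×5.51 + 0.2021×12.65 + 0.1385×33.75 + 0.1894×55.99 + 0.1792×126.16 = 42.0495 per 100,000.
The crude rates (26.46 vs 42.84) would put Ostaria higher, but that reflects its age composition; once standardized to a common age structure, Alvonia has the higher underlying rate.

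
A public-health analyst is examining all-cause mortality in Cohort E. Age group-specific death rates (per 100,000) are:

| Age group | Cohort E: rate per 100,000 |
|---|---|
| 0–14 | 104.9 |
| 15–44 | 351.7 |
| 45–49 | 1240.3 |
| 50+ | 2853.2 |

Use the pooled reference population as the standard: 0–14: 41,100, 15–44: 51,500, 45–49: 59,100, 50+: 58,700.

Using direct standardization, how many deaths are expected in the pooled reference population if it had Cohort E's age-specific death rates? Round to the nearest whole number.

2632

Expected deaths = Σ (standard pop × age-specific rate ÷ 100,000)
= 41,100×104.9/100,000 + 51,500×351.7/100,000 + 59,100×1240.3/100,000 + 58,700×2853.2/100,000
= 43.11 + 181.13 + 733.02 + 1674.83 = 2632.09.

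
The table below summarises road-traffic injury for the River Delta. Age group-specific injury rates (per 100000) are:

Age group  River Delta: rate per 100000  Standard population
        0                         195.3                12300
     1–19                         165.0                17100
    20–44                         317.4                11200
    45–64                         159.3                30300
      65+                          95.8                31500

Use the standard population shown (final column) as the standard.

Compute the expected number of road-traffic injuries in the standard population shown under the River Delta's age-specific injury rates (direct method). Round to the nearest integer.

166

Expected road-traffic injuries = Σ (standard pop × age-specific rate ÷ 100000)
= 12300×195.3/100000 + 17100×165.0/100000 + 11200×317.4/100000 + 30300×159.3/100000 + 31500×95.8/100000
= 24.02 + 28.21 + 35.55 + 48.27 + 30.18 = 166.23.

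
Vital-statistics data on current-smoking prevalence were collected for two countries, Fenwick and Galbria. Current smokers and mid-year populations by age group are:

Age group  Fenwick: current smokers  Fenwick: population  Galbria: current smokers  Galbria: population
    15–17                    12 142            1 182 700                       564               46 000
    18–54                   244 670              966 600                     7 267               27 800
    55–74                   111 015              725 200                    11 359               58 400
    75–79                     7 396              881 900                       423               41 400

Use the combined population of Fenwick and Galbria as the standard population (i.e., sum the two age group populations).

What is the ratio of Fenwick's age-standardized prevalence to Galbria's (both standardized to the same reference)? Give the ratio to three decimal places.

0.897

Age-specific rates per 1 000 for Fenwick: 10.266, 253.124, 153.082, 8.386.
For Galbria: 12.261, 261.403, 194.503, 10.217.
Combined standard total = 3 930 000; weights = 0.3126, 0.2530, 0.1994, 0.2349.
Fenwick: 0.3126×10.266 + 0.2530×253.124 + 0.1994×153.082 + 0.2349×8.386 = 99.7505 per 1 000.
Galbria: 0.3126×12.261 + 0.2530×261.403 + 0.1994×194.503 + 0.2349×10.217 = 111.1579 per 1 000.
Ratio = 99.7505 ÷ 111.1579 = 0.89738.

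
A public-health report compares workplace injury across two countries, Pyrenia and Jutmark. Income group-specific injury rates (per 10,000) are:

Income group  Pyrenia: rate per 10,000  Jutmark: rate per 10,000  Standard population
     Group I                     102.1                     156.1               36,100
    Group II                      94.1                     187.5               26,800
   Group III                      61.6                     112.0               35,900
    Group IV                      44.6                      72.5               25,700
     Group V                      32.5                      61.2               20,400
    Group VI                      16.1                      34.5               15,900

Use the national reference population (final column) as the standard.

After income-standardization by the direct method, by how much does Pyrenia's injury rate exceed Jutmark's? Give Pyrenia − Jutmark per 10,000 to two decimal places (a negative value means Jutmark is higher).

-48.86

Standard total = 160,800; weights = 0.2245, 0.1667, 0.2233, 0.1598, 0.1269, 0.0989.
Pyrenia: 0.2245×102.1 + 0.1667×94.1 + 0.2233×61.6 + 0.1598×44.6 + 0.1269×32.5 + 0.0989×16.1 = 65.2011 per 10,000.
Jutmark: 0.2245×156.1 + 0.1667×187.5 + 0.2233×112.0 + 0.1598×72.5 + 0.1269×61.2 + 0.0989×34.5 = 114.0627 per 10,000.
Difference = 65.2011 − 114.0627 = -48.8616.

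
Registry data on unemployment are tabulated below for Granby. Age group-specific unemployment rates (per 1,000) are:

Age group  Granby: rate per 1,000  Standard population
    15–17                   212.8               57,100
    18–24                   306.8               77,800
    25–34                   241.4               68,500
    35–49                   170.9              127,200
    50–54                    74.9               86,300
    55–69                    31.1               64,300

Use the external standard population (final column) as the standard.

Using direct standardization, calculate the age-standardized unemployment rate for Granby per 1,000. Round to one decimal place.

Standard total = 481,200; weights = 0.1187, 0.1617, 0.1424, 0.2643, 0.1793, 0.1336.
Standardized rate: 0.1187×212.8 + 0.1617×306.8 + 0.1424×241.4 + 0.2643×170.9 + 0.1793×74.9 + 0.1336×31.1 = 171.9823 per 1,000.

172.0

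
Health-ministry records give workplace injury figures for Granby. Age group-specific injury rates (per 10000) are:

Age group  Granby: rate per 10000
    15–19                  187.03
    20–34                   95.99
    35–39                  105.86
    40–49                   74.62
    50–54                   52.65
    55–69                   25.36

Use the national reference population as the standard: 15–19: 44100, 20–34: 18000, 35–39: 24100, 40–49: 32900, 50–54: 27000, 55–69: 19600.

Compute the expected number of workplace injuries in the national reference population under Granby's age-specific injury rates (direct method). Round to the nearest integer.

1690

Expected workplace injuries = Σ (standard pop × age-specific rate ÷ 10000)
= 44100×187.03/10000 + 18000×95.99/10000 + 24100×105.86/10000 + 32900×74.62/10000 + 27000×52.65/10000 + 19600×25.36/10000
= 824.80 + 172.78 + 255.12 + 245.50 + 142.16 + 49.71 = 1690.07.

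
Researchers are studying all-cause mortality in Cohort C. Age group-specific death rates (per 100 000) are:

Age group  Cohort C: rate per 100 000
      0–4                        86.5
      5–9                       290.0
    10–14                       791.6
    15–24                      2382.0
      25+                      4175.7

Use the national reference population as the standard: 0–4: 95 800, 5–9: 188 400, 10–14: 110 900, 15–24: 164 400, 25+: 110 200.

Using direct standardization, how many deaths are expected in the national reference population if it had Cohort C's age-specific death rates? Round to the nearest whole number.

10025

Expected deaths = Σ (standard pop × age-specific rate ÷ 100 000)
= 95 800×86.5/100 000 + 188 400×290.0/100 000 + 110 900×791.6/100 000 + 164 400×2382.0/100 000 + 110 200×4175.7/100 000
= 82.87 + 546.36 + 877.88 + 3916.01 + 4601.62 = 10024.74.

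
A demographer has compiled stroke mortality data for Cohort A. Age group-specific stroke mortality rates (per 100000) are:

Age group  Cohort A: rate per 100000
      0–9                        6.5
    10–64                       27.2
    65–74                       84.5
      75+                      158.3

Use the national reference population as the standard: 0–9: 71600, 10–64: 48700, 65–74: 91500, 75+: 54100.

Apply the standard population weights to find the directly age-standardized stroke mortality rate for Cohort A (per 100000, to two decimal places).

Standard total = 265900; weights = 0.2693, 0.1832, 0.3441, 0.2035.
Standardized rate: 0.2693×6.5 + 0.1832×27.2 + 0.3441×84.5 + 0.2035×158.3 = 68.0174 per 100000.

68.02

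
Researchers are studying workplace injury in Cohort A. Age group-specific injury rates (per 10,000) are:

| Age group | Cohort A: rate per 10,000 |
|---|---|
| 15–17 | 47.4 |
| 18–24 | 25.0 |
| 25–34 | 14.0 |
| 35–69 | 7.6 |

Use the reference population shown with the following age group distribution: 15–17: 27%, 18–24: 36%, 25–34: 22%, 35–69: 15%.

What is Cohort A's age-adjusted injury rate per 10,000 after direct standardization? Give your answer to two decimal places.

26.02

Standard weights: 0.27, 0.36, 0.22, 0.15.
Standardized rate: 0.2700×47.4 + 0.3600×25.0 + 0.2200×14.0 + 0.1500×7.6 = 26.0180 per 10,000.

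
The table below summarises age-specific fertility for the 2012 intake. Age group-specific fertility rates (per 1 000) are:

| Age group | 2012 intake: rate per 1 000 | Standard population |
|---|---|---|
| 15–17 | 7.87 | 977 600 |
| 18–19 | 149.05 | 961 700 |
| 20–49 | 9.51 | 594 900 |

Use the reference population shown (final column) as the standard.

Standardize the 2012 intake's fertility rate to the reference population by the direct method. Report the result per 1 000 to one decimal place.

Standard total = 2 534 200; weights = 0.3858, 0.3795, 0.2347.
Standardized rate: 0.3858×7.87 + 0.3795×149.05 + 0.2347×9.51 = 61.8312 per 1 000.

61.8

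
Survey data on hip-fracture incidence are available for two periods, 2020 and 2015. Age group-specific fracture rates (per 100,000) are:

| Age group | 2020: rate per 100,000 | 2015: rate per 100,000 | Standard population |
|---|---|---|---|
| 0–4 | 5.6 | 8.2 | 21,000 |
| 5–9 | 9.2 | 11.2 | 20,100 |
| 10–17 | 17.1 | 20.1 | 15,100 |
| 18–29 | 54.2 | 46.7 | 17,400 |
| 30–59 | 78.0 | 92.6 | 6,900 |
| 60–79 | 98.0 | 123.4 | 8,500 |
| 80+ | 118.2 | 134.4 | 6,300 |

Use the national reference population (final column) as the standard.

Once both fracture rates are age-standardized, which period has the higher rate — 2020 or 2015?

Standard total = 95,300; weights = 0.2204, 0.2109, 0.1584, 0.1826, 0.0724, 0.0892, 0.0661.
2020: 0.2204×5.6 + 0.2109×9.2 + 0.1584×17.1 + 0.1826×54.2 + 0.0724×78.0 + 0.0892×98.0 + 0.0661×118.2 = 37.9818 per 100,000.
2015: 0.2204×8.2 + 0.2109×11.2 + 0.1584×20.1 + 0.1826×46.7 + 0.0724×92.6 + 0.0892×123.4 + 0.0661×134.4 = 42.4761 per 100,000.

2015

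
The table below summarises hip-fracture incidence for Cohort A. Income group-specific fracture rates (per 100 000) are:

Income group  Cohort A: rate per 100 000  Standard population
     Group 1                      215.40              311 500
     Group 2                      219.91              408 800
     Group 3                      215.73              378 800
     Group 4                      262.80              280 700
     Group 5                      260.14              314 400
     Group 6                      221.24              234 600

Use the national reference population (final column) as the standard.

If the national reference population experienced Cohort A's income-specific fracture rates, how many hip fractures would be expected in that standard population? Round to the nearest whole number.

4462

Expected hip fractures = Σ (standard pop × income-specific rate ÷ 100 000)
= 311 500×215.40/100 000 + 408 800×219.91/100 000 + 378 800×215.73/100 000 + 280 700×262.80/100 000 + 314 400×260.14/100 000 + 234 600×221.24/100 000
= 670.97 + 898.99 + 817.19 + 737.68 + 817.88 + 519.03 = 4461.74.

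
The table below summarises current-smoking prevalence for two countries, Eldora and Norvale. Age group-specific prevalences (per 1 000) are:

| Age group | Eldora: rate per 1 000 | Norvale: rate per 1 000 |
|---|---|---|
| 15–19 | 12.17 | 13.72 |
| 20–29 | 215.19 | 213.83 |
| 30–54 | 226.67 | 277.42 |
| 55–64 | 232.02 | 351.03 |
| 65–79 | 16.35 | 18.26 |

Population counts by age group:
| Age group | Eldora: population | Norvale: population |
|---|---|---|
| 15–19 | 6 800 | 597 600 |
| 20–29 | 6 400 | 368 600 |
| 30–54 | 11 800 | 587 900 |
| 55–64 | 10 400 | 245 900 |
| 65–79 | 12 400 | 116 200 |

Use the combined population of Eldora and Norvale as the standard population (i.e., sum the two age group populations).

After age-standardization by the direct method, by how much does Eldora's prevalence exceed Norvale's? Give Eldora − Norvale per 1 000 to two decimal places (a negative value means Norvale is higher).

Combined standard total = 1 964 000; weights = 0.3077, 0.1909, 0.3053, 0.1305, 0.0655.
Eldora: 0.3077×12.17 + 0.1909×215.19 + 0.3053×226.67 + 0.1305×232.02 + 0.0655×16.35 = 145.3947 per 1 000.
Norvale: 0.3077×13.72 + 0.1909×213.83 + 0.3053×277.42 + 0.1305×351.03 + 0.0655×18.26 = 176.7641 per 1 000.
Difference = 145.3947 − 176.7641 = -31.3694.

-31.37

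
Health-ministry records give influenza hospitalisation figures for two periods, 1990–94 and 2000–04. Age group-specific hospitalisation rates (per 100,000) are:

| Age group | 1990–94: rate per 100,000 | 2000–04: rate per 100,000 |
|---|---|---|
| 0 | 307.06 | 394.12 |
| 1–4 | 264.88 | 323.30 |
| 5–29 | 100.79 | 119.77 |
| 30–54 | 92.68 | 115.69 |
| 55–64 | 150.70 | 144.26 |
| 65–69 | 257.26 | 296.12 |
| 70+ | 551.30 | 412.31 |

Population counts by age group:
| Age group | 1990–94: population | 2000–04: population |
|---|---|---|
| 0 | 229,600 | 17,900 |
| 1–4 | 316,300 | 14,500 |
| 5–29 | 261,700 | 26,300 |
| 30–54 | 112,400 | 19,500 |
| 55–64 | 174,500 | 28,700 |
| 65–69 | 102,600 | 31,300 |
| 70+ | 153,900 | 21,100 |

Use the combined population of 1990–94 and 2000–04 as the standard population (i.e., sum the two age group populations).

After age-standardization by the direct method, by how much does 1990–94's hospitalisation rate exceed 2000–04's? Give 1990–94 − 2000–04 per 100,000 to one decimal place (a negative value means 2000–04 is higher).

-19.2

Combined standard total = 1,510,300; weights = 0.1639, 0.2190, 0.1907, 0.0873, 0.1345, 0.0887, 0.1159.
1990–94: 0.1639×307.06 + 0.2190×264.88 + 0.1907×100.79 + 0.0873×92.68 + 0.1345×150.70 + 0.0887×257.26 + 0.1159×551.30 = 242.6131 per 100,000.
2000–04: 0.1639×394.12 + 0.2190×323.30 + 0.1907×119.77 + 0.0873×115.69 + 0.1345×144.26 + 0.0887×296.12 + 0.1159×412.31 = 261.7784 per 100,000.
Difference = 242.6131 − 261.7784 = -19.1654.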